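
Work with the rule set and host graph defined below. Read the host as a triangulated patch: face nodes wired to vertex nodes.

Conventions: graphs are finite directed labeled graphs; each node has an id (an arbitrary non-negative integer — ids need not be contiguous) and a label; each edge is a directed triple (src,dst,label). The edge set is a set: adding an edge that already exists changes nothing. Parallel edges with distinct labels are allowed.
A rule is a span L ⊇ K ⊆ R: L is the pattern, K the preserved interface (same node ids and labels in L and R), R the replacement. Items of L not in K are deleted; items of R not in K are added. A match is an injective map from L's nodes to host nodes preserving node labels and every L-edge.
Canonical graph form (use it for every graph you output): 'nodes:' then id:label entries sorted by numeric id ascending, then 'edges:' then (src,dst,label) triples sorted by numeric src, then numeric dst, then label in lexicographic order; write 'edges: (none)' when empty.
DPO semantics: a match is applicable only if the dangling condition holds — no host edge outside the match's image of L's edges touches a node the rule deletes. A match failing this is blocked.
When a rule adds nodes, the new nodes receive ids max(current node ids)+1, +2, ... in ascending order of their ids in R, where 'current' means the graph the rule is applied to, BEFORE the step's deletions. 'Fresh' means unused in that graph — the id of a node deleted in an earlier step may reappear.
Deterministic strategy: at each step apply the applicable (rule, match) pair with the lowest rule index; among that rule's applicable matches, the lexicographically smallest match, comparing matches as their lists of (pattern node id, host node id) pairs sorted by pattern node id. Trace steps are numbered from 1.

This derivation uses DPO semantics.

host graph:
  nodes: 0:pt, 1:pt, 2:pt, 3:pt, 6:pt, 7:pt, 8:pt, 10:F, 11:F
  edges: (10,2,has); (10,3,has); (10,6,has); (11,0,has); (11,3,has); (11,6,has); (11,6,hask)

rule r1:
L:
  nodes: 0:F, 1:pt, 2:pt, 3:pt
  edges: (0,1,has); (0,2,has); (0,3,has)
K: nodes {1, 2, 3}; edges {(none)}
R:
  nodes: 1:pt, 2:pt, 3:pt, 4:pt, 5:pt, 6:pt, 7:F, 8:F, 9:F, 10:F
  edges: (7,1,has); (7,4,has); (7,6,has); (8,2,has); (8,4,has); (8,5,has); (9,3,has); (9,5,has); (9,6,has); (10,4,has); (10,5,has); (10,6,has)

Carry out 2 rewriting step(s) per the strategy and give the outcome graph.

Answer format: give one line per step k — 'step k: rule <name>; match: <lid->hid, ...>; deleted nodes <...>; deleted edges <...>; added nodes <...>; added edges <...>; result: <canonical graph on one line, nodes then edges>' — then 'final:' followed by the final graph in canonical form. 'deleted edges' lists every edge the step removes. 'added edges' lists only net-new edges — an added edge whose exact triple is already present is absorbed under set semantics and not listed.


step 1: rule r1; match: 0->10, 1->2, 2->3, 3->6; deleted nodes 10; deleted edges (10,2,has); (10,3,has); (10,6,has); added nodes 12, 13, 14, 15, 16, 17, 18; added edges (15,2,has); (15,12,has); (15,14,has); (16,3,has); (16,12,has); (16,13,has); (17,6,has); (17,13,has); (17,14,has); (18,12,has); (18,13,has); (18,14,has); result: nodes: 0:pt, 1:pt, 2:pt, 3:pt, 6:pt, 7:pt, 8:pt, 11:F, 12:pt, 13:pt, 14:pt, 15:F, 16:F, 17:F, 18:F edges: (11,0,has); (11,3,has); (11,6,has); (11,6,hask); (15,2,has); (15,12,has); (15,14,has); (16,3,has); (16,12,has); (16,13,has); (17,6,has); (17,13,has); (17,14,has); (18,12,has); (18,13,has); (18,14,has)
step 2: rule r1; match: 0->15, 1->2, 2->12, 3->14; deleted nodes 15; deleted edges (15,2,has); (15,12,has); (15,14,has); added nodes 19, 20, 21, 22, 23, 24, 25; added edges (22,2,has); (22,19,has); (22,21,has); (23,12,has); (23,19,has); (23,20,has); (24,14,has); (24,20,has); (24,21,has); (25,19,has); (25,20,has); (25,21,has); result: nodes: 0:pt, 1:pt, 2:pt, 3:pt, 6:pt, 7:pt, 8:pt, 11:F, 12:pt, 13:pt, 14:pt, 16:F, 17:F, 18:F, 19:pt, 20:pt, 21:pt, 22:F, 23:F, 24:F, 25:F edges: (11,0,has); (11,3,has); (11,6,has); (11,6,hask); (16,3,has); (16,12,has); (16,13,has); (17,6,has); (17,13,has); (17,14,has); (18,12,has); (18,13,has); (18,14,has); (22,2,has); (22,19,has); (22,21,has); (23,12,has); (23,19,has); (23,20,has); (24,14,has); (24,20,has); (24,21,has); (25,19,has); (25,20,has); (25,21,has)
final:
nodes: 0:pt, 1:pt, 2:pt, 3:pt, 6:pt, 7:pt, 8:pt, 11:F, 12:pt, 13:pt, 14:pt, 16:F, 17:F, 18:F, 19:pt, 20:pt, 21:pt, 22:F, 23:F, 24:F, 25:F
edges: (11,0,has); (11,3,has); (11,6,has); (11,6,hask); (16,3,has); (16,12,has); (16,13,has); (17,6,has); (17,13,has); (17,14,has); (18,12,has); (18,13,has); (18,14,has); (22,2,has); (22,19,has); (22,21,has); (23,12,has); (23,19,has); (23,20,has); (24,14,has); (24,20,has); (24,21,has); (25,19,has); (25,20,has); (25,21,has)


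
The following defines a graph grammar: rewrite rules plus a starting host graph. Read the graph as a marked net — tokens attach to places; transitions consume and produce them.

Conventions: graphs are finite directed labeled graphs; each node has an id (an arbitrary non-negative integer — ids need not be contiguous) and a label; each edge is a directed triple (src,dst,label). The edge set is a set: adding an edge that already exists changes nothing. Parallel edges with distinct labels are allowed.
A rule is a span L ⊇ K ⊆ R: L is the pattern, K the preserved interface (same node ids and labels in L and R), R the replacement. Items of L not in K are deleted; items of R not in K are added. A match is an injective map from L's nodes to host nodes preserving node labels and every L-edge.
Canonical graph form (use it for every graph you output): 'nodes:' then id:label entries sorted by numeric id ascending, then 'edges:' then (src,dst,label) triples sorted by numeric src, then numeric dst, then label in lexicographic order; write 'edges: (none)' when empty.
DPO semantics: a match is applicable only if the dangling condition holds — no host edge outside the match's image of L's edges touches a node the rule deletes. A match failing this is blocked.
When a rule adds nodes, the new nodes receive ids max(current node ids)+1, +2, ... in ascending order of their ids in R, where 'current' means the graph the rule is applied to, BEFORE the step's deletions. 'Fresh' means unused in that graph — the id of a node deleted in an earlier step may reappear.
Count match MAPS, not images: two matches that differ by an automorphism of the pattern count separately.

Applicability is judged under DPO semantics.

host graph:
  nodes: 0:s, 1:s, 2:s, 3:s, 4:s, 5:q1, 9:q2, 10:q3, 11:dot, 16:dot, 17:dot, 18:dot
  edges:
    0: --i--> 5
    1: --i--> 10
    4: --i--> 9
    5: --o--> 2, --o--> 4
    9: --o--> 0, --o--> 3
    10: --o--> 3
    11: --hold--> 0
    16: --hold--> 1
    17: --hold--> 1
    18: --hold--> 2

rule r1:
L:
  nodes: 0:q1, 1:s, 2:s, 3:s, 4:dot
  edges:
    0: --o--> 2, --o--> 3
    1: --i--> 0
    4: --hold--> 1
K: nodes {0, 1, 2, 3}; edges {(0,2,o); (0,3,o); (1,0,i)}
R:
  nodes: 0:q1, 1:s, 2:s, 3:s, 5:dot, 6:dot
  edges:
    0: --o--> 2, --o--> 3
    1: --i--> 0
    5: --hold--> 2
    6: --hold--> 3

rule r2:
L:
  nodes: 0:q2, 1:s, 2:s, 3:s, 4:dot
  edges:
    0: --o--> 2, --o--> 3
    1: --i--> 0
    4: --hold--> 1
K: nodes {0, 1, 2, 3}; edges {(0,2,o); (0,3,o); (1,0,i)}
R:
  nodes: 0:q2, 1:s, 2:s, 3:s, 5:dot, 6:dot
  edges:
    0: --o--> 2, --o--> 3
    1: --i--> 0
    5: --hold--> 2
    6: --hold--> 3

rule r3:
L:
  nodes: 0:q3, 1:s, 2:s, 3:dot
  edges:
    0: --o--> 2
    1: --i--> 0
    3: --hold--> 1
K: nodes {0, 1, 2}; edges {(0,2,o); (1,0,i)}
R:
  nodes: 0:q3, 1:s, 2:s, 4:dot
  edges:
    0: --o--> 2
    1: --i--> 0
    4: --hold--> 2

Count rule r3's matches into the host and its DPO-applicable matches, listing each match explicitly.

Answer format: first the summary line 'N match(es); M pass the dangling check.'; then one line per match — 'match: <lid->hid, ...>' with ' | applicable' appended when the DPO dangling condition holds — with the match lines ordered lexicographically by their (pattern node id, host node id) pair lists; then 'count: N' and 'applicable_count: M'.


2 match(es); 2 pass the dangling check.
match: 0->10, 1->1, 2->3, 3->16 | applicable
match: 0->10, 1->1, 2->3, 3->17 | applicable
count: 2
applicable_count: 2


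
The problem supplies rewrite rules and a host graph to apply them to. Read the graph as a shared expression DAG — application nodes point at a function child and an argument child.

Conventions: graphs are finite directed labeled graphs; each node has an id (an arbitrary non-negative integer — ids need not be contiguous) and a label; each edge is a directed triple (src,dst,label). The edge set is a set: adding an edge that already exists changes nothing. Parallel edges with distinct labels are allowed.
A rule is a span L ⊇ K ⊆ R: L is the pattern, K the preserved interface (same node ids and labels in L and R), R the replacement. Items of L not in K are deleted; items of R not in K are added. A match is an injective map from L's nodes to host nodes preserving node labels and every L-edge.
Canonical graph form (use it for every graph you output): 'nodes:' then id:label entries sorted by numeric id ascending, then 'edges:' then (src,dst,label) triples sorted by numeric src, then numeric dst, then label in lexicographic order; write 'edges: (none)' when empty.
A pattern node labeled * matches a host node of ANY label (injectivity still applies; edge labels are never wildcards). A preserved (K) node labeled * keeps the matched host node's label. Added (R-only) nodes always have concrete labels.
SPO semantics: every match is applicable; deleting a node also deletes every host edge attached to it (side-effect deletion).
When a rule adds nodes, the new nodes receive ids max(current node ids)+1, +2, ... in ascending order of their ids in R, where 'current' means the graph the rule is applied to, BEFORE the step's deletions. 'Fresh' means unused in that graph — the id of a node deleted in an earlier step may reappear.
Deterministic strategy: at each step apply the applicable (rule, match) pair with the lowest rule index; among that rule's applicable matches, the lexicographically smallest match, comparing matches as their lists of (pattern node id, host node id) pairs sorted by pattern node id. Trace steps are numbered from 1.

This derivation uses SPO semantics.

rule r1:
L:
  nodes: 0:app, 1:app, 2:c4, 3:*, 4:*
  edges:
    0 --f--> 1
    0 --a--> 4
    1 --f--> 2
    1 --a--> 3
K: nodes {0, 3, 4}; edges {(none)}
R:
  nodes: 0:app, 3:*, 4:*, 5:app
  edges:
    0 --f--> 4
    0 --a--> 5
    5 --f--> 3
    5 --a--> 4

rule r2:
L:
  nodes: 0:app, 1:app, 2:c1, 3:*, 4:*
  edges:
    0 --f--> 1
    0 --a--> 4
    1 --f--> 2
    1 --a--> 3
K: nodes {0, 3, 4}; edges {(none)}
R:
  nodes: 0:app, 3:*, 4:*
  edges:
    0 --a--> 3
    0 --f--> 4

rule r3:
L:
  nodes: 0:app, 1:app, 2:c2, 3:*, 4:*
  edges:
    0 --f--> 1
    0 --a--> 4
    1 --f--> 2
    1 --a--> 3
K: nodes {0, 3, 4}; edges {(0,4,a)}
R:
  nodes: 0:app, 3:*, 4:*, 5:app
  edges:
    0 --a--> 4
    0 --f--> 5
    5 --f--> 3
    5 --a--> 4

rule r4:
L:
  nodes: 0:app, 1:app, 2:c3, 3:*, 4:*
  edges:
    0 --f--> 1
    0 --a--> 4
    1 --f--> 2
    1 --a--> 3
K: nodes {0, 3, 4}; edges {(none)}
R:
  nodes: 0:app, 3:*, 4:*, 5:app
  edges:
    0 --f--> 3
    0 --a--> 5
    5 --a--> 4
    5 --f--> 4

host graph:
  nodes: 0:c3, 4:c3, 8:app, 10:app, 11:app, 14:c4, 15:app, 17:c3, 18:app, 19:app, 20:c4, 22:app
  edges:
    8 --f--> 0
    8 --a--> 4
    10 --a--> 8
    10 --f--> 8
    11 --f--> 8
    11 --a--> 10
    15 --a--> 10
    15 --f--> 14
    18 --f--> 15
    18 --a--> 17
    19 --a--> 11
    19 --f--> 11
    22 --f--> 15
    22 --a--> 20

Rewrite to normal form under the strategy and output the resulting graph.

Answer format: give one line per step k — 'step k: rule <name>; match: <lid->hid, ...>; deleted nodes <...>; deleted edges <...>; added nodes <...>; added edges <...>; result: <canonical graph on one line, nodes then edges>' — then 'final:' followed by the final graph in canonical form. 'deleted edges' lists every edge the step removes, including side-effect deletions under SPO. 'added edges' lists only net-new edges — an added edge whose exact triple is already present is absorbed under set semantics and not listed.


step 1: rule r1; match: 0->18, 1->15, 2->14, 3->10, 4->17; deleted nodes 14, 15; deleted edges (15,10,a); (15,14,f); (18,15,f); (18,17,a); (22,15,f); added nodes 23; added edges (18,17,f); (18,23,a); (23,10,f); (23,17,a); result: nodes: 0:c3, 4:c3, 8:app, 10:app, 11:app, 17:c3, 18:app, 19:app, 20:c4, 22:app, 23:app edges: (8,0,f); (8,4,a); (10,8,a); (10,8,f); (11,8,f); (11,10,a); (18,17,f); (18,23,a); (19,11,a); (19,11,f); (22,20,a); (23,10,f); (23,17,a)
step 2: rule r4; match: 0->11, 1->8, 2->0, 3->4, 4->10; deleted nodes 0, 8; deleted edges (8,0,f); (8,4,a); (10,8,a); (10,8,f); (11,8,f); (11,10,a); added nodes 24; added edges (11,4,f); (11,24,a); (24,10,a); (24,10,f); result: nodes: 4:c3, 10:app, 11:app, 17:c3, 18:app, 19:app, 20:c4, 22:app, 23:app, 24:app edges: (11,4,f); (11,24,a); (18,17,f); (18,23,a); (19,11,a); (19,11,f); (22,20,a); (23,10,f); (23,17,a); (24,10,a); (24,10,f)
final:
nodes: 4:c3, 10:app, 11:app, 17:c3, 18:app, 19:app, 20:c4, 22:app, 23:app, 24:app
edges: (11,4,f); (11,24,a); (18,17,f); (18,23,a); (19,11,a); (19,11,f); (22,20,a); (23,10,f); (23,17,a); (24,10,a); (24,10,f)


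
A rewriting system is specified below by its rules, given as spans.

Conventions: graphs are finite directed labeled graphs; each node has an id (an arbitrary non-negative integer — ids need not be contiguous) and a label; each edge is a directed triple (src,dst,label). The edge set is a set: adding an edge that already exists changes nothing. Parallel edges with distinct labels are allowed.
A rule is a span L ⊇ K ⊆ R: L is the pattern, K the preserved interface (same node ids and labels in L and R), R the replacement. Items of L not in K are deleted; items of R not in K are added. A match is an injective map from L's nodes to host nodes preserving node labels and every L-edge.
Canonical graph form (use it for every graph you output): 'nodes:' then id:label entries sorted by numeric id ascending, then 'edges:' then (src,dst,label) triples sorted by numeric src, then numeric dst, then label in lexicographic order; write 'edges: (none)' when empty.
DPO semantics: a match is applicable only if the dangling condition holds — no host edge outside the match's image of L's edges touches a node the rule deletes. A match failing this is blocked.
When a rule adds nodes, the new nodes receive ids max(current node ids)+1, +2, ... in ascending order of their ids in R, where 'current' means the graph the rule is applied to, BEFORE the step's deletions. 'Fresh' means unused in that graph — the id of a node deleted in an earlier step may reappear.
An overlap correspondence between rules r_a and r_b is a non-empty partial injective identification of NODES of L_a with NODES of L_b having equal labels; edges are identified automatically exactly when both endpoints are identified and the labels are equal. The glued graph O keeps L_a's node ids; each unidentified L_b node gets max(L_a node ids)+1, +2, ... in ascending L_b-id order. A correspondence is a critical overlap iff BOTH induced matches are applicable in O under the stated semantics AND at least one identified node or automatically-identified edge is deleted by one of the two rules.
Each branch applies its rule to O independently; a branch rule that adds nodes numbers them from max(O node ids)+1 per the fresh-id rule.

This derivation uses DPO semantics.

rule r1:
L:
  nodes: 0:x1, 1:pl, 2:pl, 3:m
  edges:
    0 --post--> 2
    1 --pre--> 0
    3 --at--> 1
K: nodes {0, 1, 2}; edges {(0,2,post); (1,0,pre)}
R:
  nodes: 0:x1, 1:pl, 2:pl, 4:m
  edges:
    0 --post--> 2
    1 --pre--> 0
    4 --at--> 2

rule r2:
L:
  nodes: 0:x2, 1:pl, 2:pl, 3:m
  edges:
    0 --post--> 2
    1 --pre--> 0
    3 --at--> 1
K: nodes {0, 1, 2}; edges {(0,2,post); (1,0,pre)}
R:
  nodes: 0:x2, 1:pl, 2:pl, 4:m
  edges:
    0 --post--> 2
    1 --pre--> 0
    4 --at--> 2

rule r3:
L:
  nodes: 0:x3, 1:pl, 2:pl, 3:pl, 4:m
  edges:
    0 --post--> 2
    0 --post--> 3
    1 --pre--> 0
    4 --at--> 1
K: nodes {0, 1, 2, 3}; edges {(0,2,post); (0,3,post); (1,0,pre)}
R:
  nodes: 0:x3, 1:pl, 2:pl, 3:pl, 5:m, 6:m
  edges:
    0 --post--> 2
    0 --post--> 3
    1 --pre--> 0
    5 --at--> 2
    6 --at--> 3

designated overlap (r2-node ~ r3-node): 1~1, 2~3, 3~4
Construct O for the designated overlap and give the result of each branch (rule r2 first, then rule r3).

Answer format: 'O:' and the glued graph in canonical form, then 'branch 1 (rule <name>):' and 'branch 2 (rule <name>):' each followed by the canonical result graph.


O:
nodes: 0:x2, 1:pl, 2:pl, 3:m, 4:x3, 5:pl
edges: (0,2,post); (1,0,pre); (1,4,pre); (3,1,at); (4,2,post); (4,5,post)
branch 1 (rule r2):
nodes: 0:x2, 1:pl, 2:pl, 4:x3, 5:pl, 6:m
edges: (0,2,post); (1,0,pre); (1,4,pre); (4,2,post); (4,5,post); (6,2,at)
branch 2 (rule r3):
nodes: 0:x2, 1:pl, 2:pl, 4:x3, 5:pl, 6:m, 7:m
edges: (0,2,post); (1,0,pre); (1,4,pre); (4,2,post); (4,5,post); (6,5,at); (7,2,at)


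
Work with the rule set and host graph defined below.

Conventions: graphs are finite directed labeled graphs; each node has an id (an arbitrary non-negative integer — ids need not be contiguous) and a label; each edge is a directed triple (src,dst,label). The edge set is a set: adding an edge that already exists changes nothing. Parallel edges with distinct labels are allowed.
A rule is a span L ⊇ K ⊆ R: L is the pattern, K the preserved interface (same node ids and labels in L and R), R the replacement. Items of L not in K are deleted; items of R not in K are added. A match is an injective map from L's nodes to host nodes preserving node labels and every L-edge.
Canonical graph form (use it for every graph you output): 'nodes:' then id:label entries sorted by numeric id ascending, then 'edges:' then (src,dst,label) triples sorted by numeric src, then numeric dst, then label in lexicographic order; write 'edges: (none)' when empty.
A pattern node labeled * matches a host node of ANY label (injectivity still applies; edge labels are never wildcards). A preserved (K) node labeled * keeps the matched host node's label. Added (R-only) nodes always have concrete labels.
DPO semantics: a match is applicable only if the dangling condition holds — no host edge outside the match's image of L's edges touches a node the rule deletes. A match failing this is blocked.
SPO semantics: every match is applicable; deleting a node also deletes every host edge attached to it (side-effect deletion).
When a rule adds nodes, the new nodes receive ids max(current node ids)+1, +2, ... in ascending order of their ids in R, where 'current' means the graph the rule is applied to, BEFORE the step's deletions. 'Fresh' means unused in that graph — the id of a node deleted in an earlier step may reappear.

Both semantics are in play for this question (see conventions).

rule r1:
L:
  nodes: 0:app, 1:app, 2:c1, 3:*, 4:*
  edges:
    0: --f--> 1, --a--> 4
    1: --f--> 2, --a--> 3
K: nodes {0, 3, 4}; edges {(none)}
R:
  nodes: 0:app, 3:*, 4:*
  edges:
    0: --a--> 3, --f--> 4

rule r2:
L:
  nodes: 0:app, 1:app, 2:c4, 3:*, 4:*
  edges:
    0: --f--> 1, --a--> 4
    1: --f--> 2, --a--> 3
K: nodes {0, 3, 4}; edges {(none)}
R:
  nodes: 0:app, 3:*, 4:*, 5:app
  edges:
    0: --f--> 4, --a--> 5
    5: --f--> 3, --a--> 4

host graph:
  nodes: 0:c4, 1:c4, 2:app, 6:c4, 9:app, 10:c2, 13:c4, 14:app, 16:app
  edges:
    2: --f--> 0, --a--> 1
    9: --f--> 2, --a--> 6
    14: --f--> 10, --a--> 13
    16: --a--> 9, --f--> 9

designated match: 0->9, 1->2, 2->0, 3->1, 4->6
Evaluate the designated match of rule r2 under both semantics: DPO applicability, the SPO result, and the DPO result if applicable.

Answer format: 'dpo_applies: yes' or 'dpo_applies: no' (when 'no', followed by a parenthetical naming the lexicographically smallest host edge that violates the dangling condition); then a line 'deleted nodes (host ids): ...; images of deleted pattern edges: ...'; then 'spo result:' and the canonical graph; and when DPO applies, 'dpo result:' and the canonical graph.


dpo_applies: yes
deleted nodes (host ids): 0, 2; images of deleted pattern edges: (2,0,f); (2,1,a); (9,2,f); (9,6,a)
spo result:
nodes: 1:c4, 6:c4, 9:app, 10:c2, 13:c4, 14:app, 16:app, 17:app
edges: (9,6,f); (9,17,a); (14,10,f); (14,13,a); (16,9,a); (16,9,f); (17,1,f); (17,6,a)
dpo result:
nodes: 1:c4, 6:c4, 9:app, 10:c2, 13:c4, 14:app, 16:app, 17:app
edges: (9,6,f); (9,17,a); (14,10,f); (14,13,a); (16,9,a); (16,9,f); (17,1,f); (17,6,a)


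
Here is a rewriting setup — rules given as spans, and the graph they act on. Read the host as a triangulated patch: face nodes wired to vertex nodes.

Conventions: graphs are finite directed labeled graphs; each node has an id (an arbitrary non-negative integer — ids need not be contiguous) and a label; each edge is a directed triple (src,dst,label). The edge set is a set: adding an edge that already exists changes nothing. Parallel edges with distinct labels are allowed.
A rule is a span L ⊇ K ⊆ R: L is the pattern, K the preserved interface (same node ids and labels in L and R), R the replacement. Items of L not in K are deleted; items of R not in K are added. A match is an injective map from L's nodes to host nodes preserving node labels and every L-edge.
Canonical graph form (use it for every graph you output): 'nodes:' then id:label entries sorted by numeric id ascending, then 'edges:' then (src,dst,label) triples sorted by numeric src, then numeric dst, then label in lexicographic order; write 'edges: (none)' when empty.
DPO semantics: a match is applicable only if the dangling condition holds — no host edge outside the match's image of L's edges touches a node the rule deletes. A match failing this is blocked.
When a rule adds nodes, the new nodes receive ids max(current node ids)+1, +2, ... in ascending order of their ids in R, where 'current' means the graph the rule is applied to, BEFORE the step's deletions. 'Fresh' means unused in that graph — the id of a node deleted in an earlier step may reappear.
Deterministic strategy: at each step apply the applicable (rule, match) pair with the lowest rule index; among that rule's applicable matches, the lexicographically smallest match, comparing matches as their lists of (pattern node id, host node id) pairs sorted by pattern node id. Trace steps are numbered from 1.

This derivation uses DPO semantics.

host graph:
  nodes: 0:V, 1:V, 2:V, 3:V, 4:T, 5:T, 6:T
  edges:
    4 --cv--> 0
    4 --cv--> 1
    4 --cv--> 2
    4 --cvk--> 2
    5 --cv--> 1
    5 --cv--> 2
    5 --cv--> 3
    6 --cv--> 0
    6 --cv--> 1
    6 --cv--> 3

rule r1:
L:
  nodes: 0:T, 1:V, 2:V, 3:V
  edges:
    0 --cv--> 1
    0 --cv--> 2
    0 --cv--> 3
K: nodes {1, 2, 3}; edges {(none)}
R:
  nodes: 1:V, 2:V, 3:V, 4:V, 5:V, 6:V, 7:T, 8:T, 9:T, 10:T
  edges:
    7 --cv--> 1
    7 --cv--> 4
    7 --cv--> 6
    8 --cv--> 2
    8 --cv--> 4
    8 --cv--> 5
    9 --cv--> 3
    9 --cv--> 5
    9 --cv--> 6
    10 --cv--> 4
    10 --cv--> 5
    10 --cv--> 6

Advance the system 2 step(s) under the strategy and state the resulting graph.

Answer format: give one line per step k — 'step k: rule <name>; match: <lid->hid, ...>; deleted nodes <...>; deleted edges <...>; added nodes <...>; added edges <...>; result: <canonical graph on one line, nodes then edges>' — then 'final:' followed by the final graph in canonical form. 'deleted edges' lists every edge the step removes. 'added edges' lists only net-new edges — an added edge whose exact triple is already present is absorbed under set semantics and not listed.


step 1: rule r1; match: 0->5, 1->1, 2->2, 3->3; deleted nodes 5; deleted edges (5,1,cv); (5,2,cv); (5,3,cv); added nodes 7, 8, 9, 10, 11, 12, 13; added edges (10,1,cv); (10,7,cv); (10,9,cv); (11,2,cv); (11,7,cv); (11,8,cv); (12,3,cv); (12,8,cv); (12,9,cv); (13,7,cv); (13,8,cv); (13,9,cv); result: nodes: 0:V, 1:V, 2:V, 3:V, 4:T, 6:T, 7:V, 8:V, 9:V, 10:T, 11:T, 12:T, 13:T edges: (4,0,cv); (4,1,cv); (4,2,cv); (4,2,cvk); (6,0,cv); (6,1,cv); (6,3,cv); (10,1,cv); (10,7,cv); (10,9,cv); (11,2,cv); (11,7,cv); (11,8,cv); (12,3,cv); (12,8,cv); (12,9,cv); (13,7,cv); (13,8,cv); (13,9,cv)
step 2: rule r1; match: 0->6, 1->0, 2->1, 3->3; deleted nodes 6; deleted edges (6,0,cv); (6,1,cv); (6,3,cv); added nodes 14, 15, 16, 17, 18, 19, 20; added edges (17,0,cv); (17,14,cv); (17,16,cv); (18,1,cv); (18,14,cv); (18,15,cv); (19,3,cv); (19,15,cv); (19,16,cv); (20,14,cv); (20,15,cv); (20,16,cv); result: nodes: 0:V, 1:V, 2:V, 3:V, 4:T, 7:V, 8:V, 9:V, 10:T, 11:T, 12:T, 13:T, 14:V, 15:V, 16:V, 17:T, 18:T, 19:T, 20:T edges: (4,0,cv); (4,1,cv); (4,2,cv); (4,2,cvk); (10,1,cv); (10,7,cv); (10,9,cv); (11,2,cv); (11,7,cv); (11,8,cv); (12,3,cv); (12,8,cv); (12,9,cv); (13,7,cv); (13,8,cv); (13,9,cv); (17,0,cv); (17,14,cv); (17,16,cv); (18,1,cv); (18,14,cv); (18,15,cv); (19,3,cv); (19,15,cv); (19,16,cv); (20,14,cv); (20,15,cv); (20,16,cv)
final:
nodes: 0:V, 1:V, 2:V, 3:V, 4:T, 7:V, 8:V, 9:V, 10:T, 11:T, 12:T, 13:T, 14:V, 15:V, 16:V, 17:T, 18:T, 19:T, 20:T
edges: (4,0,cv); (4,1,cv); (4,2,cv); (4,2,cvk); (10,1,cv); (10,7,cv); (10,9,cv); (11,2,cv); (11,7,cv); (11,8,cv); (12,3,cv); (12,8,cv); (12,9,cv); (13,7,cv); (13,8,cv); (13,9,cv); (17,0,cv); (17,14,cv); (17,16,cv); (18,1,cv); (18,14,cv); (18,15,cv); (19,3,cv); (19,15,cv); (19,16,cv); (20,14,cv); (20,15,cv); (20,16,cv)


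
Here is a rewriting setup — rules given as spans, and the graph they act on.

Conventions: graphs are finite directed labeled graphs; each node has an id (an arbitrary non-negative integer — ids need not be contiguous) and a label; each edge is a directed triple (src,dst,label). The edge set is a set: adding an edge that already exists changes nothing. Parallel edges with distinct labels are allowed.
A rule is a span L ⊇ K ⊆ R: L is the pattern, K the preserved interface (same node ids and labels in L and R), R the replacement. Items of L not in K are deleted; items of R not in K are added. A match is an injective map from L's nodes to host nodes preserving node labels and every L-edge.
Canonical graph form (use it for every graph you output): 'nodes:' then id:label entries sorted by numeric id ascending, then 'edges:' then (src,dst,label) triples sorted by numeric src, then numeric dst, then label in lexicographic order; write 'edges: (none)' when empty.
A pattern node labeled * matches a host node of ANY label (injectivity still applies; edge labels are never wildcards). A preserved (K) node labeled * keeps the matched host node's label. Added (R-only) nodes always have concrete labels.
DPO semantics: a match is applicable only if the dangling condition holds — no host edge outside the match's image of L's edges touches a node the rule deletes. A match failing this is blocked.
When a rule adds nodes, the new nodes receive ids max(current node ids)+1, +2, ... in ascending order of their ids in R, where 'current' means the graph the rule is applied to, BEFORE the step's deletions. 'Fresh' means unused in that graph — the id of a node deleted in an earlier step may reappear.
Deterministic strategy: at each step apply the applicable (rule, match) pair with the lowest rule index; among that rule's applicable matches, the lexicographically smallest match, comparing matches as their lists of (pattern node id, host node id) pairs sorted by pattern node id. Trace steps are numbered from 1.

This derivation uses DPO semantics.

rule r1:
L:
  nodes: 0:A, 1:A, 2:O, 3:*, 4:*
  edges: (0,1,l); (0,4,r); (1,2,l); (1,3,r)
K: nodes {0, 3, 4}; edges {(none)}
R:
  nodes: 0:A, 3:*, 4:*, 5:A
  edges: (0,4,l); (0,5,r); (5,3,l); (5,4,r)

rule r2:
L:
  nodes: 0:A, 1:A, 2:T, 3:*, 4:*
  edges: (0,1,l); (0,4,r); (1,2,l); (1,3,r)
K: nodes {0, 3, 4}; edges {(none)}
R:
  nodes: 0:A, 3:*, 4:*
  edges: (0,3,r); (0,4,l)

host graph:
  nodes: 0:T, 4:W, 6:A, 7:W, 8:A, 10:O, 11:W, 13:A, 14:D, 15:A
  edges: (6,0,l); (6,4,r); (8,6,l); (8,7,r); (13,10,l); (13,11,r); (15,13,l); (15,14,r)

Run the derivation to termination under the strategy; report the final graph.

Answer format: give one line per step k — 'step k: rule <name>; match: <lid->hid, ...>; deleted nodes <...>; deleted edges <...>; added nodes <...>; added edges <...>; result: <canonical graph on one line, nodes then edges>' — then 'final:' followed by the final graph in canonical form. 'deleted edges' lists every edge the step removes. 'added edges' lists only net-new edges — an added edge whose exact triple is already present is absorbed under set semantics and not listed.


step 1: rule r1; match: 0->15, 1->13, 2->10, 3->11, 4->14; deleted nodes 10, 13; deleted edges (13,10,l); (13,11,r); (15,13,l); (15,14,r); added nodes 16; added edges (15,14,l); (15,16,r); (16,11,l); (16,14,r); result: nodes: 0:T, 4:W, 6:A, 7:W, 8:A, 11:W, 14:D, 15:A, 16:A edges: (6,0,l); (6,4,r); (8,6,l); (8,7,r); (15,14,l); (15,16,r); (16,11,l); (16,14,r)
step 2: rule r2; match: 0->8, 1->6, 2->0, 3->4, 4->7; deleted nodes 0, 6; deleted edges (6,0,l); (6,4,r); (8,6,l); (8,7,r); added nodes (none); added edges (8,4,r); (8,7,l); result: nodes: 4:W, 7:W, 8:A, 11:W, 14:D, 15:A, 16:A edges: (8,4,r); (8,7,l); (15,14,l); (15,16,r); (16,11,l); (16,14,r)
final:
nodes: 4:W, 7:W, 8:A, 11:W, 14:D, 15:A, 16:A
edges: (8,4,r); (8,7,l); (15,14,l); (15,16,r); (16,11,l); (16,14,r)


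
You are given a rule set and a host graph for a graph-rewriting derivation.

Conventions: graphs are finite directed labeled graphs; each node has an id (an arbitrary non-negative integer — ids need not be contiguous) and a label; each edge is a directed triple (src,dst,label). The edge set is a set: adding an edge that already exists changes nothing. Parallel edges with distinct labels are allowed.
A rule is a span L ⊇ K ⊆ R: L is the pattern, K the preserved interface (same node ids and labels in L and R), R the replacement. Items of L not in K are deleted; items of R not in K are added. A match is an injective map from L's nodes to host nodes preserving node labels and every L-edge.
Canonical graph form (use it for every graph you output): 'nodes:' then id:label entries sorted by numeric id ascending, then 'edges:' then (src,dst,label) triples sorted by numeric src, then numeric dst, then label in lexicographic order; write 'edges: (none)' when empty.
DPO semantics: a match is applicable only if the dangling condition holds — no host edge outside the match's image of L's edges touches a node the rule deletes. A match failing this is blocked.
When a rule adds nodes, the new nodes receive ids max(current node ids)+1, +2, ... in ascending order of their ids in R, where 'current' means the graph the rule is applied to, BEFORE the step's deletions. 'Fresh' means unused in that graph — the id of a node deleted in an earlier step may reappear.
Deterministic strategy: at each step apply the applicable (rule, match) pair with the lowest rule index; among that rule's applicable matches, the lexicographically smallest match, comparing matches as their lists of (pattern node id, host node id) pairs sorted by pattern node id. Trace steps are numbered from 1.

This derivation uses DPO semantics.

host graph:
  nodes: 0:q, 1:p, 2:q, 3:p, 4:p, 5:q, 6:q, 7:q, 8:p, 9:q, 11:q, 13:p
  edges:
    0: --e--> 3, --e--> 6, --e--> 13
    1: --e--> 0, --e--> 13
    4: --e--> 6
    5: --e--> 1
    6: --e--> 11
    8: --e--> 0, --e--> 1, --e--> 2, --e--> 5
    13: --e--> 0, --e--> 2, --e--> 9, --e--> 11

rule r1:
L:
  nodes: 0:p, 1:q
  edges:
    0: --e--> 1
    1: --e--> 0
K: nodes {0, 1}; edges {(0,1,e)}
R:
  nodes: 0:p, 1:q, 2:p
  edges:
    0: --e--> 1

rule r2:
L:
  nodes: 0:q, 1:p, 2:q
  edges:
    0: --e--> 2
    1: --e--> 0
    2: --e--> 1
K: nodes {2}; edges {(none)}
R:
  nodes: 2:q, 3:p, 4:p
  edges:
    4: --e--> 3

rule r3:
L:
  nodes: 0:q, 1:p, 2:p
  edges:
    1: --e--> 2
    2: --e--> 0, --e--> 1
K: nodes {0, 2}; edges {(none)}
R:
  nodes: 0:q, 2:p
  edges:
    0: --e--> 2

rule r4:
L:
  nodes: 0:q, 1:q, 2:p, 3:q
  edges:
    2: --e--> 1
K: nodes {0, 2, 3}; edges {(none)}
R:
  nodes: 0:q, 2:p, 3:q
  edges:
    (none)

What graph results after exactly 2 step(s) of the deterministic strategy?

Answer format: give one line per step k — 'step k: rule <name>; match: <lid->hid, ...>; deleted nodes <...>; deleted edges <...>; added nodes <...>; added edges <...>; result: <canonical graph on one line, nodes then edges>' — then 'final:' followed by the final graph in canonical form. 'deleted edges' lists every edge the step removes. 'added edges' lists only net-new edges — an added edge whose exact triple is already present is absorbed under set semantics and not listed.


step 1: rule r1; match: 0->13, 1->0; deleted nodes (none); deleted edges (0,13,e); added nodes 14; added edges (none); result: nodes: 0:q, 1:p, 2:q, 3:p, 4:p, 5:q, 6:q, 7:q, 8:p, 9:q, 11:q, 13:p, 14:p edges: (0,3,e); (0,6,e); (1,0,e); (1,13,e); (4,6,e); (5,1,e); (6,11,e); (8,0,e); (8,1,e); (8,2,e); (8,5,e); (13,0,e); (13,2,e); (13,9,e); (13,11,e)
step 2: rule r4; match: 0->0, 1->9, 2->13, 3->2; deleted nodes 9; deleted edges (13,9,e); added nodes (none); added edges (none); result: nodes: 0:q, 1:p, 2:q, 3:p, 4:p, 5:q, 6:q, 7:q, 8:p, 11:q, 13:p, 14:p edges: (0,3,e); (0,6,e); (1,0,e); (1,13,e); (4,6,e); (5,1,e); (6,11,e); (8,0,e); (8,1,e); (8,2,e); (8,5,e); (13,0,e); (13,2,e); (13,11,e)
final:
nodes: 0:q, 1:p, 2:q, 3:p, 4:p, 5:q, 6:q, 7:q, 8:p, 11:q, 13:p, 14:p
edges: (0,3,e); (0,6,e); (1,0,e); (1,13,e); (4,6,e); (5,1,e); (6,11,e); (8,0,e); (8,1,e); (8,2,e); (8,5,e); (13,0,e); (13,2,e); (13,11,e)


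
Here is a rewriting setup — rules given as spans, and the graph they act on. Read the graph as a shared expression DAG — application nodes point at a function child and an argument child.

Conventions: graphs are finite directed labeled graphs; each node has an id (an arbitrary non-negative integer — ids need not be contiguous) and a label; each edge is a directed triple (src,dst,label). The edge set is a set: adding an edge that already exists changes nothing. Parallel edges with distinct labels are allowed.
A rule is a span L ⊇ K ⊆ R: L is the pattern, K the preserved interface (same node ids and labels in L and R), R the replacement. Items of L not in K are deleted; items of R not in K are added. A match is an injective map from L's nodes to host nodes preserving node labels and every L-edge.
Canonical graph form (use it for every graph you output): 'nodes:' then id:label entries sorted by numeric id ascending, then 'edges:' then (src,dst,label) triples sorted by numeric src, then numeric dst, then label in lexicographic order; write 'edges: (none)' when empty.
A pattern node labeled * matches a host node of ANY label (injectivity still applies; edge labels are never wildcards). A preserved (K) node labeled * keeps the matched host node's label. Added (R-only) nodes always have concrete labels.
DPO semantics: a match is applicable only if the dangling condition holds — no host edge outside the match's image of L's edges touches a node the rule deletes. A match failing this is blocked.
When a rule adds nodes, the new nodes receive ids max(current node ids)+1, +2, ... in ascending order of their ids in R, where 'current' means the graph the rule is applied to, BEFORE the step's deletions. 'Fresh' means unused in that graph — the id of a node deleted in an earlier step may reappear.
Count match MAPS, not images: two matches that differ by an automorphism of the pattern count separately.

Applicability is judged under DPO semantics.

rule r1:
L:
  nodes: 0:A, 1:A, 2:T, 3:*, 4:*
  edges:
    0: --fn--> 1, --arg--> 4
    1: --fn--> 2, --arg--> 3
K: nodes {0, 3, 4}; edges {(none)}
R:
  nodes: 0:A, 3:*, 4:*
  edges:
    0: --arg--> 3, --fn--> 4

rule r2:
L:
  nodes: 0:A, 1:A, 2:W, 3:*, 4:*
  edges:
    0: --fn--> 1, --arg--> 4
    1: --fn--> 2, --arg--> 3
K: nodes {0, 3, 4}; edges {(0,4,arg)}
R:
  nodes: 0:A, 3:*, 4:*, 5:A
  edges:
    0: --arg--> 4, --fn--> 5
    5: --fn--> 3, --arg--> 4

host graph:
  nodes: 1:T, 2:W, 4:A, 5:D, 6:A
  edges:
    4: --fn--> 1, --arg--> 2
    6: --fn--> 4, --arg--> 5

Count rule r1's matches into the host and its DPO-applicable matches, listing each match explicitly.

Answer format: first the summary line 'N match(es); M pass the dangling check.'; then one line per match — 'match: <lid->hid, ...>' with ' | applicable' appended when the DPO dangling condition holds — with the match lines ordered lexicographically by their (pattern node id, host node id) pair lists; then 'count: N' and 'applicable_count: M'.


1 match(es); 1 pass the dangling check.
match: 0->6, 1->4, 2->1, 3->2, 4->5 | applicable
count: 1
applicable_count: 1


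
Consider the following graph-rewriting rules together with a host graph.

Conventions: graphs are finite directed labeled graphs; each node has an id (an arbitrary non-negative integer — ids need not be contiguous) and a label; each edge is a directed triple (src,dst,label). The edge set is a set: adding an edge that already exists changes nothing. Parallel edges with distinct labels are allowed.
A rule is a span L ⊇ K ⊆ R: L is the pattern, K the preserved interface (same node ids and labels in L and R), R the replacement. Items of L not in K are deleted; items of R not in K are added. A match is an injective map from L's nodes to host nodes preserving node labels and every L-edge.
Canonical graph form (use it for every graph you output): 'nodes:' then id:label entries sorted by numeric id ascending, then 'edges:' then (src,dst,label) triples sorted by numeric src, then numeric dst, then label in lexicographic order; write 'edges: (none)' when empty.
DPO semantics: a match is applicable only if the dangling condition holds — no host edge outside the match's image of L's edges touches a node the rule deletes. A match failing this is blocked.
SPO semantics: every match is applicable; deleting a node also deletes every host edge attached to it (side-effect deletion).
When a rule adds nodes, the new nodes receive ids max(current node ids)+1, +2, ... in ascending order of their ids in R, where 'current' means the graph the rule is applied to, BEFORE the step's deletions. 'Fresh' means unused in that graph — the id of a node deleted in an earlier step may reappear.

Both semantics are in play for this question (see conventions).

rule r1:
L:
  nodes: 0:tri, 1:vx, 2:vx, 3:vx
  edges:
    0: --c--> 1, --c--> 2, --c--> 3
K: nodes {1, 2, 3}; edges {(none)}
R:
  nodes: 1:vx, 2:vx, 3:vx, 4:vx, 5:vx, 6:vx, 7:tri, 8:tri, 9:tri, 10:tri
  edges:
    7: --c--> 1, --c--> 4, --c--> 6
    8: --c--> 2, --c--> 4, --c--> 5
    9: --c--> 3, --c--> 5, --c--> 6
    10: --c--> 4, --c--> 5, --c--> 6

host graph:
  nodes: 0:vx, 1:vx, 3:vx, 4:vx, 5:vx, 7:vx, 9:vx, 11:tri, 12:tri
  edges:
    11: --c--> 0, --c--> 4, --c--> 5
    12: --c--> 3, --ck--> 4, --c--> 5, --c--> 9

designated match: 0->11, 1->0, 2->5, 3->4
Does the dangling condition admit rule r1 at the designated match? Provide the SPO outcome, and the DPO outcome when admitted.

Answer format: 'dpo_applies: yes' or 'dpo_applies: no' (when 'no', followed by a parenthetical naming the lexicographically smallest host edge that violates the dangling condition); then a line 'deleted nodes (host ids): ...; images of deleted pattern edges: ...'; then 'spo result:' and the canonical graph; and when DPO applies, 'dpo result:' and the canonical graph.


dpo_applies: yes
deleted nodes (host ids): 11; images of deleted pattern edges: (11,0,c); (11,4,c); (11,5,c)
spo result:
nodes: 0:vx, 1:vx, 3:vx, 4:vx, 5:vx, 7:vx, 9:vx, 12:tri, 13:vx, 14:vx, 15:vx, 16:tri, 17:tri, 18:tri, 19:tri
edges: (12,3,c); (12,4,ck); (12,5,c); (12,9,c); (16,0,c); (16,13,c); (16,15,c); (17,5,c); (17,13,c); (17,14,c); (18,4,c); (18,14,c); (18,15,c); (19,13,c); (19,14,c); (19,15,c)
dpo result:
nodes: 0:vx, 1:vx, 3:vx, 4:vx, 5:vx, 7:vx, 9:vx, 12:tri, 13:vx, 14:vx, 15:vx, 16:tri, 17:tri, 18:tri, 19:tri
edges: (12,3,c); (12,4,ck); (12,5,c); (12,9,c); (16,0,c); (16,13,c); (16,15,c); (17,5,c); (17,13,c); (17,14,c); (18,4,c); (18,14,c); (18,15,c); (19,13,c); (19,14,c); (19,15,c)


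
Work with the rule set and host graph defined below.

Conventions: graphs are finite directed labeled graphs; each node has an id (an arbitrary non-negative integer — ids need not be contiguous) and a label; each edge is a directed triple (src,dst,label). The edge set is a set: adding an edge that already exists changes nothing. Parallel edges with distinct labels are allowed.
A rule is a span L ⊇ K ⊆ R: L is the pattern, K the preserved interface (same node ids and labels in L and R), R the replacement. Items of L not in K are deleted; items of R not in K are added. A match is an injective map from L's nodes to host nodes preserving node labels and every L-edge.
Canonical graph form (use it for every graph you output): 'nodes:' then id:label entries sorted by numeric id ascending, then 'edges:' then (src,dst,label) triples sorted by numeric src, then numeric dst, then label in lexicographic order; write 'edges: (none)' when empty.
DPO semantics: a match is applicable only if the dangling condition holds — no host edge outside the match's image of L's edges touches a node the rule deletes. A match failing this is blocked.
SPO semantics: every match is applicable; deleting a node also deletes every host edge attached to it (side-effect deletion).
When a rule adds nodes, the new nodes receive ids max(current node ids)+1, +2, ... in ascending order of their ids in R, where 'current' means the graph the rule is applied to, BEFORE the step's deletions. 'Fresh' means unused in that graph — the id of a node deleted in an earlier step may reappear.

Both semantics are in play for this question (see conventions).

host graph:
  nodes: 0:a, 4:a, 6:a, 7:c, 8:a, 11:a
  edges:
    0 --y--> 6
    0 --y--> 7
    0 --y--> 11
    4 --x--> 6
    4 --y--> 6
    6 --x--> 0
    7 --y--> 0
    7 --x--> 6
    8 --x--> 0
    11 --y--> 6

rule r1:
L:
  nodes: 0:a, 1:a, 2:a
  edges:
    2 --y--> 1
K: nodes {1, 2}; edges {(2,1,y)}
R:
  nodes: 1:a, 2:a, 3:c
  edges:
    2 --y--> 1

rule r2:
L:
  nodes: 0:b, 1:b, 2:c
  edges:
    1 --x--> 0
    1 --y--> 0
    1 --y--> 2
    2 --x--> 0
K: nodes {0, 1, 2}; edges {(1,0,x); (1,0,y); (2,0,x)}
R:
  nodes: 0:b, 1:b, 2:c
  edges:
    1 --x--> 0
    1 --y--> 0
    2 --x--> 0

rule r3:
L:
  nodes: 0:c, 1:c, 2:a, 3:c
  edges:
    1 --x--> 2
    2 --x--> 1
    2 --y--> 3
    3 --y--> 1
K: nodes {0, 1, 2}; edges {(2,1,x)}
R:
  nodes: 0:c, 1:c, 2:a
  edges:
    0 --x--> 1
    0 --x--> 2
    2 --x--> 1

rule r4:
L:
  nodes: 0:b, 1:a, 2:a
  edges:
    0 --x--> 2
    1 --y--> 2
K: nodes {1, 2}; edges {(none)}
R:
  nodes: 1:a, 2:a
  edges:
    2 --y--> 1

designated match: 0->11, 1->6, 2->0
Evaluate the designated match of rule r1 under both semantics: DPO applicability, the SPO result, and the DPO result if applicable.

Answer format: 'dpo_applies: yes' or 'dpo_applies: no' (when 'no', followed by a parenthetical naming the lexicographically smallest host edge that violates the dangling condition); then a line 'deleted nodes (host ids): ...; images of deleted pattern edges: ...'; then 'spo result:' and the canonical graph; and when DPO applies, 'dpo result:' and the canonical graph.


dpo_applies: no
(the rule deletes node 11, which keeps host edge (0,11,y) outside the match image — the dangling condition fails, DPO blocks; SPO proceeds and side-deletes such edges)
deleted nodes (host ids): 11; images of deleted pattern edges: (none)
spo result:
nodes: 0:a, 4:a, 6:a, 7:c, 8:a, 12:c
edges: (0,6,y); (0,7,y); (4,6,x); (4,6,y); (6,0,x); (7,0,y); (7,6,x); (8,0,x)
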